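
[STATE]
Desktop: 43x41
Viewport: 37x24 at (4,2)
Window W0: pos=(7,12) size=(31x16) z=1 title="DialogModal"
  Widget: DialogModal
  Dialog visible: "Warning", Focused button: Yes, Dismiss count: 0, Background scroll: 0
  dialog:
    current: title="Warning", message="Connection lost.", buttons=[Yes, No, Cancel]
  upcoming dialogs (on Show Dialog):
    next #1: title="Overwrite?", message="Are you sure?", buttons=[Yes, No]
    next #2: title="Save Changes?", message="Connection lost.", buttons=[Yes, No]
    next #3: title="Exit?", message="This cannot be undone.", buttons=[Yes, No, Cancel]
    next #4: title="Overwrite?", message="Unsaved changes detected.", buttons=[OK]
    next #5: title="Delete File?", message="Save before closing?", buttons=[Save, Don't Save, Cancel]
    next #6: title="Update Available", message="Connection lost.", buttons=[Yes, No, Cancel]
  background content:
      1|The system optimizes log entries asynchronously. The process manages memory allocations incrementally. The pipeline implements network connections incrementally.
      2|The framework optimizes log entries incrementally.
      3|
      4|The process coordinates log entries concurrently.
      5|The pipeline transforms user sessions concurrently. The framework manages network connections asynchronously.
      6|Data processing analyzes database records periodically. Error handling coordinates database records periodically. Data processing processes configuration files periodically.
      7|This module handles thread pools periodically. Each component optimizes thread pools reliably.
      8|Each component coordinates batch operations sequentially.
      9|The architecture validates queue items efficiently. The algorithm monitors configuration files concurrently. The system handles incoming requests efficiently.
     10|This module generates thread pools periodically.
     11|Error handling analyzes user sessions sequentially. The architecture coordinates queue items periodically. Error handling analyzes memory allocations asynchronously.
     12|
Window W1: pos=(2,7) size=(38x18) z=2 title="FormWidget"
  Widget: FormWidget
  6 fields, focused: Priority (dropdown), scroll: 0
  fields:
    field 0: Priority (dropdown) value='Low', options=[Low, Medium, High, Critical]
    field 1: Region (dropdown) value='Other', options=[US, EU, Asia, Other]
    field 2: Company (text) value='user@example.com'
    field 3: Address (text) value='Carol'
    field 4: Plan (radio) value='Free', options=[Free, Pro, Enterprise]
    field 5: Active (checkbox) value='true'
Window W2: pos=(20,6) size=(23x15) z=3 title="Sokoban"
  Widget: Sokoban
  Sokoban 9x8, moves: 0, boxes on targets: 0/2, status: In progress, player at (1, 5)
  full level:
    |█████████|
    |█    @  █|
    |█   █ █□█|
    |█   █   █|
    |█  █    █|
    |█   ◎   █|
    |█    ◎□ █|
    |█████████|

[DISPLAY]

                                     
                                     
                                     
                                     
                ┏━━━━━━━━━━━━━━━━━━━━
━━━━━━━━━━━━━━━━┃ Sokoban            
FormWidget      ┠────────────────────
────────────────┃█████████           
 Priority:   [Lo┃█    @  █           
 Region:     [Ot┃█   █ █□█           
 Company:    [us┃█   █   █           
 Address:    [Ca┃█  █    █           
 Plan:       (●)┃█   ◎   █           
 Active:     [x]┃█    ◎□ █           
                ┃█████████           
                ┃Moves: 0  0/2       
                ┃                    
                ┃                    
                ┗━━━━━━━━━━━━━━━━━━━━
                                   ┃ 
                                   ┃ 
                                   ┃ 
━━━━━━━━━━━━━━━━━━━━━━━━━━━━━━━━━━━┛ 
   ┃Error handling analyzes user ┃   


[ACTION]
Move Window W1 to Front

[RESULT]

                                     
                                     
                                     
                                     
                ┏━━━━━━━━━━━━━━━━━━━━
━━━━━━━━━━━━━━━━━━━━━━━━━━━━━━━━━━━┓ 
FormWidget                         ┃─
───────────────────────────────────┨ 
 Priority:   [Low                ▼]┃ 
 Region:     [Other              ▼]┃ 
 Company:    [user@example.com    ]┃ 
 Address:    [Carol               ]┃ 
 Plan:       (●) Free  ( ) Pro  ( )┃ 
 Active:     [x]                   ┃ 
                                   ┃ 
                                   ┃ 
                                   ┃ 
                                   ┃ 
                                   ┃━
                                   ┃ 
                                   ┃ 
                                   ┃ 
━━━━━━━━━━━━━━━━━━━━━━━━━━━━━━━━━━━┛ 
   ┃Error handling analyzes user ┃   


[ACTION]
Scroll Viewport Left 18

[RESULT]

                                     
                                     
                                     
                                     
                    ┏━━━━━━━━━━━━━━━━
  ┏━━━━━━━━━━━━━━━━━━━━━━━━━━━━━━━━━━
  ┃ FormWidget                       
  ┠──────────────────────────────────
  ┃> Priority:   [Low                
  ┃  Region:     [Other              
  ┃  Company:    [user@example.com   
  ┃  Address:    [Carol              
  ┃  Plan:       (●) Free  ( ) Pro  (
  ┃  Active:     [x]                 
  ┃                                  
  ┃                                  
  ┃                                  
  ┃                                  
  ┃                                  
  ┃                                  
  ┃                                  
  ┃                                  
  ┗━━━━━━━━━━━━━━━━━━━━━━━━━━━━━━━━━━
       ┃Error handling analyzes user 


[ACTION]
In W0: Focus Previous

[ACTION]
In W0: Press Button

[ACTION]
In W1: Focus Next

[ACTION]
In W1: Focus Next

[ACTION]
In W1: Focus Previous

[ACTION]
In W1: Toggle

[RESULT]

                                     
                                     
                                     
                                     
                    ┏━━━━━━━━━━━━━━━━
  ┏━━━━━━━━━━━━━━━━━━━━━━━━━━━━━━━━━━
  ┃ FormWidget                       
  ┠──────────────────────────────────
  ┃  Priority:   [Low                
  ┃> Region:     [Other              
  ┃  Company:    [user@example.com   
  ┃  Address:    [Carol              
  ┃  Plan:       (●) Free  ( ) Pro  (
  ┃  Active:     [x]                 
  ┃                                  
  ┃                                  
  ┃                                  
  ┃                                  
  ┃                                  
  ┃                                  
  ┃                                  
  ┃                                  
  ┗━━━━━━━━━━━━━━━━━━━━━━━━━━━━━━━━━━
       ┃Error handling analyzes user 


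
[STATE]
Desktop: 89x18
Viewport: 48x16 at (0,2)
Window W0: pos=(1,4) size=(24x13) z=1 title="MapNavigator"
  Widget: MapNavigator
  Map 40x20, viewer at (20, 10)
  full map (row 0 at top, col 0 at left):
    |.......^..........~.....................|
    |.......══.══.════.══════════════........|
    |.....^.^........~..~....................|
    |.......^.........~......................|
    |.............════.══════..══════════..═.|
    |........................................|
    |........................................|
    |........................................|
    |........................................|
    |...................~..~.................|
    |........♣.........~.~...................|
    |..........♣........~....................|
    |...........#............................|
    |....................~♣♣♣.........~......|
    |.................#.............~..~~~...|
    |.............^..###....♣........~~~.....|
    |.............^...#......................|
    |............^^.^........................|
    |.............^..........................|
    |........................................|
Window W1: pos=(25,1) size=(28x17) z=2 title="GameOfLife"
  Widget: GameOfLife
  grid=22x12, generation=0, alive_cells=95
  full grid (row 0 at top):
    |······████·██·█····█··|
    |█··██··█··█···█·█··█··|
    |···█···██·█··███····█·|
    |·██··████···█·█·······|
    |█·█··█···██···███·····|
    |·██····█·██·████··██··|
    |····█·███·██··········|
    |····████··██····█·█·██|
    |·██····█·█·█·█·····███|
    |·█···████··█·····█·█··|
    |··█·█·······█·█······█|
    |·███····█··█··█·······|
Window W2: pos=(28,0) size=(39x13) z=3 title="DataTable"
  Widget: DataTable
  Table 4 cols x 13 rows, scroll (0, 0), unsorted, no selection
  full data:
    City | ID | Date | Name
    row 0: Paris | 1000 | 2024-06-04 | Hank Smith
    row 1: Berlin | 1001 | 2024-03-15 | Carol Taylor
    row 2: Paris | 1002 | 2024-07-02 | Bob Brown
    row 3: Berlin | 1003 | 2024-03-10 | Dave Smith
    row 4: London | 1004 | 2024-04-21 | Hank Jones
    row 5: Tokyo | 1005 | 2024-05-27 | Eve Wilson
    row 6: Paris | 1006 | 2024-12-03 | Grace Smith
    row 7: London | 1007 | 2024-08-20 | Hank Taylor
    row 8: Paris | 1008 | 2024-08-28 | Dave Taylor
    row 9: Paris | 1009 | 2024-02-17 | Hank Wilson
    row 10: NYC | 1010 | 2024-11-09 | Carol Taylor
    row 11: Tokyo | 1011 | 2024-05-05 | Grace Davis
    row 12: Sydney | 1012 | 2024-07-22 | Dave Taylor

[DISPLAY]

                         ┃ G┠───────────────────
                         ┠──┃City  │ID  │Date   
 ┏━━━━━━━━━━━━━━━━━━━━━━┓┃Ge┃──────┼────┼───────
 ┃ MapNavigator         ┃┃··┃Paris │1000│2024-06
 ┠──────────────────────┨┃█·┃Berlin│1001│2024-03
 ┃......................┃┃··┃Paris │1002│2024-07
 ┃......................┃┃·█┃Berlin│1003│2024-03
 ┃......................┃┃█·┃London│1004│2024-04
 ┃..........~..~........┃┃·█┃Tokyo │1005│2024-05
 ┃.........~.@..........┃┃··┃Paris │1006│2024-12
 ┃.♣........~...........┃┃··┗━━━━━━━━━━━━━━━━━━━
 ┃..#...................┃┃·██····█·█·█·█·····███
 ┃...........~♣♣♣.......┃┃·█···████··█·····█·█··
 ┃........#.............┃┃··█·█·······█·█······█
 ┗━━━━━━━━━━━━━━━━━━━━━━┛┃·███····█··█··█·······
                         ┗━━━━━━━━━━━━━━━━━━━━━━


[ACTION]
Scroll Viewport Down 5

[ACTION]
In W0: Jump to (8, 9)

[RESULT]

                         ┃ G┠───────────────────
                         ┠──┃City  │ID  │Date   
 ┏━━━━━━━━━━━━━━━━━━━━━━┓┃Ge┃──────┼────┼───────
 ┃ MapNavigator         ┃┃··┃Paris │1000│2024-06
 ┠──────────────────────┨┃█·┃Berlin│1001│2024-03
 ┃   ...................┃┃··┃Paris │1002│2024-07
 ┃   ...................┃┃·█┃Berlin│1003│2024-03
 ┃   ...................┃┃█·┃London│1004│2024-04
 ┃   ...................┃┃·█┃Tokyo │1005│2024-05
 ┃   ........@..........┃┃··┃Paris │1006│2024-12
 ┃   ........♣.........~┃┃··┗━━━━━━━━━━━━━━━━━━━
 ┃   ..........♣........┃┃·██····█·█·█·█·····███
 ┃   ...........#.......┃┃·█···████··█·····█·█··
 ┃   ...................┃┃··█·█·······█·█······█
 ┗━━━━━━━━━━━━━━━━━━━━━━┛┃·███····█··█··█·······
                         ┗━━━━━━━━━━━━━━━━━━━━━━


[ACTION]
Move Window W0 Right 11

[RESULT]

                         ┃ G┠───────────────────
                         ┠──┃City  │ID  │Date   
            ┏━━━━━━━━━━━━┃Ge┃──────┼────┼───────
            ┃ MapNavigato┃··┃Paris │1000│2024-06
            ┠────────────┃█·┃Berlin│1001│2024-03
            ┃   .........┃··┃Paris │1002│2024-07
            ┃   .........┃·█┃Berlin│1003│2024-03
            ┃   .........┃█·┃London│1004│2024-04
            ┃   .........┃·█┃Tokyo │1005│2024-05
            ┃   ........@┃··┃Paris │1006│2024-12
            ┃   ........♣┃··┗━━━━━━━━━━━━━━━━━━━
            ┃   .........┃·██····█·█·█·█·····███
            ┃   .........┃·█···████··█·····█·█··
            ┃   .........┃··█·█·······█·█······█
            ┗━━━━━━━━━━━━┃·███····█··█··█·······
                         ┗━━━━━━━━━━━━━━━━━━━━━━


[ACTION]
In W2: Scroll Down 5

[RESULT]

                         ┃ G┠───────────────────
                         ┠──┃City  │ID  │Date   
            ┏━━━━━━━━━━━━┃Ge┃──────┼────┼───────
            ┃ MapNavigato┃··┃Tokyo │1005│2024-05
            ┠────────────┃█·┃Paris │1006│2024-12
            ┃   .........┃··┃London│1007│2024-08
            ┃   .........┃·█┃Paris │1008│2024-08
            ┃   .........┃█·┃Paris │1009│2024-02
            ┃   .........┃·█┃NYC   │1010│2024-11
            ┃   ........@┃··┃Tokyo │1011│2024-05
            ┃   ........♣┃··┗━━━━━━━━━━━━━━━━━━━
            ┃   .........┃·██····█·█·█·█·····███
            ┃   .........┃·█···████··█·····█·█··
            ┃   .........┃··█·█·······█·█······█
            ┗━━━━━━━━━━━━┃·███····█··█··█·······
                         ┗━━━━━━━━━━━━━━━━━━━━━━


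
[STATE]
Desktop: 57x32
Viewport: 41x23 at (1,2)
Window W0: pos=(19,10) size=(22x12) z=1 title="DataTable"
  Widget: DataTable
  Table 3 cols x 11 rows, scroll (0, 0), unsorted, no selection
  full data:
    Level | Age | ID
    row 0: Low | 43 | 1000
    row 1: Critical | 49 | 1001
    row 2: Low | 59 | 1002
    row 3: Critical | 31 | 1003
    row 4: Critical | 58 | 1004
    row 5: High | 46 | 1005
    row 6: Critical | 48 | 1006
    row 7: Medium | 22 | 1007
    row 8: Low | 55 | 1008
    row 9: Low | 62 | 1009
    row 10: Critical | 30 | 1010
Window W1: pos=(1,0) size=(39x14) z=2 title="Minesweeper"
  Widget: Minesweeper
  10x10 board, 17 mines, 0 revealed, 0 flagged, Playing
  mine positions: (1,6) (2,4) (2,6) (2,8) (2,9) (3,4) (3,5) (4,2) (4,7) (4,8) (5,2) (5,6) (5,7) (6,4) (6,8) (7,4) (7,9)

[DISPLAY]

┠─────────────────────────────────────┨  
┃■■■■■■■■■■                           ┃  
┃■■■■■■■■■■                           ┃  
┃■■■■■■■■■■                           ┃  
┃■■■■■■■■■■                           ┃  
┃■■■■■■■■■■                           ┃  
┃■■■■■■■■■■                           ┃  
┃■■■■■■■■■■                           ┃  
┃■■■■■■■■■■                           ┃┓ 
┃■■■■■■■■■■                           ┃┃ 
┃■■■■■■■■■■                           ┃┨ 
┗━━━━━━━━━━━━━━━━━━━━━━━━━━━━━━━━━━━━━┛┃ 
                  ┃────────┼───┼────   ┃ 
                  ┃Low     │43 │1000   ┃ 
                  ┃Critical│49 │1001   ┃ 
                  ┃Low     │59 │1002   ┃ 
                  ┃Critical│31 │1003   ┃ 
                  ┃Critical│58 │1004   ┃ 
                  ┃High    │46 │1005   ┃ 
                  ┗━━━━━━━━━━━━━━━━━━━━┛ 
                                         
                                         
                                         


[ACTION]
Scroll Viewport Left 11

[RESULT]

 ┠─────────────────────────────────────┨ 
 ┃■■■■■■■■■■                           ┃ 
 ┃■■■■■■■■■■                           ┃ 
 ┃■■■■■■■■■■                           ┃ 
 ┃■■■■■■■■■■                           ┃ 
 ┃■■■■■■■■■■                           ┃ 
 ┃■■■■■■■■■■                           ┃ 
 ┃■■■■■■■■■■                           ┃ 
 ┃■■■■■■■■■■                           ┃┓
 ┃■■■■■■■■■■                           ┃┃
 ┃■■■■■■■■■■                           ┃┨
 ┗━━━━━━━━━━━━━━━━━━━━━━━━━━━━━━━━━━━━━┛┃
                   ┃────────┼───┼────   ┃
                   ┃Low     │43 │1000   ┃
                   ┃Critical│49 │1001   ┃
                   ┃Low     │59 │1002   ┃
                   ┃Critical│31 │1003   ┃
                   ┃Critical│58 │1004   ┃
                   ┃High    │46 │1005   ┃
                   ┗━━━━━━━━━━━━━━━━━━━━┛
                                         
                                         
                                         


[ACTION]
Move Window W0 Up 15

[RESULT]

 ┠─────────────────────────────────────┨┨
 ┃■■■■■■■■■■                           ┃┃
 ┃■■■■■■■■■■                           ┃┃
 ┃■■■■■■■■■■                           ┃┃
 ┃■■■■■■■■■■                           ┃┃
 ┃■■■■■■■■■■                           ┃┃
 ┃■■■■■■■■■■                           ┃┃
 ┃■■■■■■■■■■                           ┃┃
 ┃■■■■■■■■■■                           ┃┃
 ┃■■■■■■■■■■                           ┃┛
 ┃■■■■■■■■■■                           ┃ 
 ┗━━━━━━━━━━━━━━━━━━━━━━━━━━━━━━━━━━━━━┛ 
                                         
                                         
                                         
                                         
                                         
                                         
                                         
                                         
                                         
                                         
                                         


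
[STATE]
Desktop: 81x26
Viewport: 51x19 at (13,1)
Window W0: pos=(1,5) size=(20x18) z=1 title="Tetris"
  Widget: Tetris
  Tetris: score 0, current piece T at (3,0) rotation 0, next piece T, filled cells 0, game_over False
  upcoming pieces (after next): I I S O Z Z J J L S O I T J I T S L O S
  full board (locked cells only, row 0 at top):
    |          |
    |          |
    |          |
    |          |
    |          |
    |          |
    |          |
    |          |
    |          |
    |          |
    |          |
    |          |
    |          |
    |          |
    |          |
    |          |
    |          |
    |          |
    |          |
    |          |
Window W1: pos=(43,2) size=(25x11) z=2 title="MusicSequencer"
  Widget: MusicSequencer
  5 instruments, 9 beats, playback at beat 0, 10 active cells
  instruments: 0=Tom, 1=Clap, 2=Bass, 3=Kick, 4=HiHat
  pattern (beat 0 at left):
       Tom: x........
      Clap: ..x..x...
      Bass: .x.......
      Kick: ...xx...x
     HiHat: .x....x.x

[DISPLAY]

                                                   
                              ┏━━━━━━━━━━━━━━━━━━━━
                              ┃ MusicSequencer     
                              ┠────────────────────
━━━━━━━┓                      ┃      ▼12345678     
       ┃                      ┃   Tom█········     
───────┨                      ┃  Clap··█··█···     
       ┃                      ┃  Bass·█·······     
       ┃                      ┃  Kick···██···█     
       ┃                      ┃ HiHat·█····█·█     
       ┃                      ┃                    
       ┃                      ┗━━━━━━━━━━━━━━━━━━━━
       ┃                                           
       ┃                                           
       ┃                                           
       ┃                                           
       ┃                                           
       ┃                                           
       ┃                                           


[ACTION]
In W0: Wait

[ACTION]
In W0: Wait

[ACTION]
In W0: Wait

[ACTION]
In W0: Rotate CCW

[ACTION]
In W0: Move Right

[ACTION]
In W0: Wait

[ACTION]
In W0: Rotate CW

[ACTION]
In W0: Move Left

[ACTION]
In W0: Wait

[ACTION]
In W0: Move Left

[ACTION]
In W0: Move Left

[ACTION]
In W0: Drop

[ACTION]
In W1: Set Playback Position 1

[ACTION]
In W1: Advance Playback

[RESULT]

                                                   
                              ┏━━━━━━━━━━━━━━━━━━━━
                              ┃ MusicSequencer     
                              ┠────────────────────
━━━━━━━┓                      ┃      01▼345678     
       ┃                      ┃   Tom█········     
───────┨                      ┃  Clap··█··█···     
       ┃                      ┃  Bass·█·······     
       ┃                      ┃  Kick···██···█     
       ┃                      ┃ HiHat·█····█·█     
       ┃                      ┃                    
       ┃                      ┗━━━━━━━━━━━━━━━━━━━━
       ┃                                           
       ┃                                           
       ┃                                           
       ┃                                           
       ┃                                           
       ┃                                           
       ┃                                           


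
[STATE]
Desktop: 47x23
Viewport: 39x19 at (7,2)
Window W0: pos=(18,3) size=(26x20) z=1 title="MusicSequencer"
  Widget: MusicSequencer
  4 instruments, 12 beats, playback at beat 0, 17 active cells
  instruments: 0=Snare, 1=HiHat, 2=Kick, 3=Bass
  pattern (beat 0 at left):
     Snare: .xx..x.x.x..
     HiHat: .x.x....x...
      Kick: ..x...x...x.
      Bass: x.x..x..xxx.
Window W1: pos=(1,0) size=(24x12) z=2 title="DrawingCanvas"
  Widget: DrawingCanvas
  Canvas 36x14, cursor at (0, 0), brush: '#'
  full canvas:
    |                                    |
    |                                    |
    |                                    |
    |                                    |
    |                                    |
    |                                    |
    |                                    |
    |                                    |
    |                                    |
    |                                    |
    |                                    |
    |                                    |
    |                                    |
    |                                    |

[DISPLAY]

─────────────────┨                     
                 ┃━━━━━━━━━━━━━━━━━━┓  
                 ┃Sequencer         ┃  
                 ┃──────────────────┨  
                 ┃▼12345678901      ┃  
                 ┃·██··█·█·█··      ┃  
                 ┃·█·█····█···      ┃  
                 ┃··█···█···█·      ┃  
                 ┃█·█··█··███·      ┃  
━━━━━━━━━━━━━━━━━┛                  ┃  
           ┃                        ┃  
           ┃                        ┃  
           ┃                        ┃  
           ┃                        ┃  
           ┃                        ┃  
           ┃                        ┃  
           ┃                        ┃  
           ┃                        ┃  
           ┃                        ┃  


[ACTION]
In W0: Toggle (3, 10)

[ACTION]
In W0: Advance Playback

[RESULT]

─────────────────┨                     
                 ┃━━━━━━━━━━━━━━━━━━┓  
                 ┃Sequencer         ┃  
                 ┃──────────────────┨  
                 ┃0▼2345678901      ┃  
                 ┃·██··█·█·█··      ┃  
                 ┃·█·█····█···      ┃  
                 ┃··█···█···█·      ┃  
                 ┃█·█··█··██··      ┃  
━━━━━━━━━━━━━━━━━┛                  ┃  
           ┃                        ┃  
           ┃                        ┃  
           ┃                        ┃  
           ┃                        ┃  
           ┃                        ┃  
           ┃                        ┃  
           ┃                        ┃  
           ┃                        ┃  
           ┃                        ┃  


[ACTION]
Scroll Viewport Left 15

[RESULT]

 ┠──────────────────────┨              
 ┃+                     ┃━━━━━━━━━━━━━━
 ┃                      ┃Sequencer     
 ┃                      ┃──────────────
 ┃                      ┃0▼2345678901  
 ┃                      ┃·██··█·█·█··  
 ┃                      ┃·█·█····█···  
 ┃                      ┃··█···█···█·  
 ┃                      ┃█·█··█··██··  
 ┗━━━━━━━━━━━━━━━━━━━━━━┛              
                  ┃                    
                  ┃                    
                  ┃                    
                  ┃                    
                  ┃                    
                  ┃                    
                  ┃                    
                  ┃                    
                  ┃                    


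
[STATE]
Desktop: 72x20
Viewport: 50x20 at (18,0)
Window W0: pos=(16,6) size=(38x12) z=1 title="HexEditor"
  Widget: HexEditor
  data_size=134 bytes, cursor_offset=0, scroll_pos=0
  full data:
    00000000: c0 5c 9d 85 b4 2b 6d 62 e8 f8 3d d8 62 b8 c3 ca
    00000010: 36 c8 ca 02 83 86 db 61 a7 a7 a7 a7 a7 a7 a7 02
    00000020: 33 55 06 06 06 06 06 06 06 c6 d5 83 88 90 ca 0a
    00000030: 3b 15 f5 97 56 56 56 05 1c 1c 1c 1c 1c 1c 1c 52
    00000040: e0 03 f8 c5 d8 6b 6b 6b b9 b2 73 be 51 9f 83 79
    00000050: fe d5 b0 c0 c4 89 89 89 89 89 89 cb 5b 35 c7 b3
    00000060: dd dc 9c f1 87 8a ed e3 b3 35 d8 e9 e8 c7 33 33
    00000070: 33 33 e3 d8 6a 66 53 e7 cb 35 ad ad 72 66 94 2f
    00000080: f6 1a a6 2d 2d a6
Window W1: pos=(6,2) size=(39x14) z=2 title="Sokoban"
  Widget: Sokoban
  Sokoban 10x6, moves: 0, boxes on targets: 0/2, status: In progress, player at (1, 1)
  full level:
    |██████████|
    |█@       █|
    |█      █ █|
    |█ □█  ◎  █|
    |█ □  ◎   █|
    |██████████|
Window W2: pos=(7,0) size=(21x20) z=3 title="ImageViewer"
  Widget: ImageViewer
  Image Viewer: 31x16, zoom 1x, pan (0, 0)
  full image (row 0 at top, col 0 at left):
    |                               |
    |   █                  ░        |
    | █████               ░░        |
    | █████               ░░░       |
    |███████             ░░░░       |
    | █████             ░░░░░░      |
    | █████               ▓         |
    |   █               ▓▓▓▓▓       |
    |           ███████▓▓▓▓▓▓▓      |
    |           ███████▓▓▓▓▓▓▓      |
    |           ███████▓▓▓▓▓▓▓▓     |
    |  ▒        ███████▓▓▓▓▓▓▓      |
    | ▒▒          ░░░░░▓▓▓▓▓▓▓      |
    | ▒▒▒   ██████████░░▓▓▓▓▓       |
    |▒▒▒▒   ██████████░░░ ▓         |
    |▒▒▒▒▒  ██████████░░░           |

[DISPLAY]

━━━━━━━━━┓                                        
er       ┃                                        
─────────┨━━━━━━━━━━━━━━━━┓                       
         ┃                ┃                       
         ┃────────────────┨                       
         ┃                ┃                       
         ┃                ┃━━━━━━━━┓              
         ┃                ┃        ┃              
         ┃                ┃────────┨              
         ┃                ┃6d 62  e┃              
         ┃                ┃db 61  a┃              
 ███████▓┃                ┃06 06  0┃              
 ███████▓┃                ┃56 05  1┃              
 ███████▓┃                ┃6b 6b  b┃              
 ███████▓┃                ┃89 89  8┃              
   ░░░░░▓┃━━━━━━━━━━━━━━━━┛ed e3  b┃              
███████░░┃3 33 e3 d8 6a 66 53 e7  c┃              
███████░░┃━━━━━━━━━━━━━━━━━━━━━━━━━┛              
███████░░┃                                        
━━━━━━━━━┛                                        


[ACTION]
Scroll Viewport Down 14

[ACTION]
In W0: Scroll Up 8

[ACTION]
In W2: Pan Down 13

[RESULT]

━━━━━━━━━┓                                        
er       ┃                                        
─────────┨━━━━━━━━━━━━━━━━┓                       
███████░░┃                ┃                       
███████░░┃────────────────┨                       
███████░░┃                ┃                       
         ┃                ┃━━━━━━━━┓              
         ┃                ┃        ┃              
         ┃                ┃────────┨              
         ┃                ┃6d 62  e┃              
         ┃                ┃db 61  a┃              
         ┃                ┃06 06  0┃              
         ┃                ┃56 05  1┃              
         ┃                ┃6b 6b  b┃              
         ┃                ┃89 89  8┃              
         ┃━━━━━━━━━━━━━━━━┛ed e3  b┃              
         ┃3 33 e3 d8 6a 66 53 e7  c┃              
         ┃━━━━━━━━━━━━━━━━━━━━━━━━━┛              
         ┃                                        
━━━━━━━━━┛                                        


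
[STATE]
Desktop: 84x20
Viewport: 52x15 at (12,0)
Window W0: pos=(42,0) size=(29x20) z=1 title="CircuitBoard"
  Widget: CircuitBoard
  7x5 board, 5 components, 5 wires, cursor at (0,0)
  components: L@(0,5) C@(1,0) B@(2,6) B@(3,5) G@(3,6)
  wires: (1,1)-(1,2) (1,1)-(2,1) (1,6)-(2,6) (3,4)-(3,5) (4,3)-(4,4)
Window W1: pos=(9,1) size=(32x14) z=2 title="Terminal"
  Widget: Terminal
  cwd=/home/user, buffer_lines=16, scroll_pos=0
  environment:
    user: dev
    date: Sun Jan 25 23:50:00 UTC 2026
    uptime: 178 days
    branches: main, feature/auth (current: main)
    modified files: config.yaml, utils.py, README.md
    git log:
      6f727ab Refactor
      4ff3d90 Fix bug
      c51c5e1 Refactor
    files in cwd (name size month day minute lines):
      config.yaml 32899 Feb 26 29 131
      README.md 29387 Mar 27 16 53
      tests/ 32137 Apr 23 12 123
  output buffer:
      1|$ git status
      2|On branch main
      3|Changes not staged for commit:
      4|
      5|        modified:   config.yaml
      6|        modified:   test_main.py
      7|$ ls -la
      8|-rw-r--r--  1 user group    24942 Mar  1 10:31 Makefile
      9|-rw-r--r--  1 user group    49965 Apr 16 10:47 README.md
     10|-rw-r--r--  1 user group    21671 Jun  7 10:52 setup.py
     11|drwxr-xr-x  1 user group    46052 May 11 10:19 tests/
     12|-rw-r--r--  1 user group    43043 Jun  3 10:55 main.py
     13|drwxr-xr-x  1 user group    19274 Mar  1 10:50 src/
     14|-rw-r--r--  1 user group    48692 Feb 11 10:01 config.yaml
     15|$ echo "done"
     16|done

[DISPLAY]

                              ┏━━━━━━━━━━━━━━━━━━━━━
━━━━━━━━━━━━━━━━━━━━━━━━━━━━┓ ┃ CircuitBoard        
erminal                     ┃ ┠─────────────────────
────────────────────────────┨ ┃   0 1 2 3 4 5 6     
git status                  ┃ ┃0  [.]               
 branch main                ┃ ┃                     
anges not staged for commit:┃ ┃1   C   · ─ ·        
                            ┃ ┃        │            
      modified:   config.yam┃ ┃2       ·            
      modified:   test_main.┃ ┃                     
ls -la                      ┃ ┃3                   ·
w-r--r--  1 user group    24┃ ┃                     
w-r--r--  1 user group    49┃ ┃4               · ─ ·
w-r--r--  1 user group    21┃ ┃Cursor: (0,0)        
━━━━━━━━━━━━━━━━━━━━━━━━━━━━┛ ┃                     


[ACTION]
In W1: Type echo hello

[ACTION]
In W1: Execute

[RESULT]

                              ┏━━━━━━━━━━━━━━━━━━━━━
━━━━━━━━━━━━━━━━━━━━━━━━━━━━┓ ┃ CircuitBoard        
erminal                     ┃ ┠─────────────────────
────────────────────────────┨ ┃   0 1 2 3 4 5 6     
w-r--r--  1 user group    21┃ ┃0  [.]               
wxr-xr-x  1 user group    46┃ ┃                     
w-r--r--  1 user group    43┃ ┃1   C   · ─ ·        
wxr-xr-x  1 user group    19┃ ┃        │            
w-r--r--  1 user group    48┃ ┃2       ·            
echo "done"                 ┃ ┃                     
ne                          ┃ ┃3                   ·
echo hello                  ┃ ┃                     
llo                         ┃ ┃4               · ─ ·
█                           ┃ ┃Cursor: (0,0)        
━━━━━━━━━━━━━━━━━━━━━━━━━━━━┛ ┃                     


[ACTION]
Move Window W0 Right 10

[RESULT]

                                        ┏━━━━━━━━━━━
━━━━━━━━━━━━━━━━━━━━━━━━━━━━┓           ┃ CircuitBoa
erminal                     ┃           ┠───────────
────────────────────────────┨           ┃   0 1 2 3 
w-r--r--  1 user group    21┃           ┃0  [.]     
wxr-xr-x  1 user group    46┃           ┃           
w-r--r--  1 user group    43┃           ┃1   C   · ─
wxr-xr-x  1 user group    19┃           ┃        │  
w-r--r--  1 user group    48┃           ┃2       ·  
echo "done"                 ┃           ┃           
ne                          ┃           ┃3          
echo hello                  ┃           ┃           
llo                         ┃           ┃4          
█                           ┃           ┃Cursor: (0,
━━━━━━━━━━━━━━━━━━━━━━━━━━━━┛           ┃           


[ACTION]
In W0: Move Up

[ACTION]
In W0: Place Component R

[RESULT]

                                        ┏━━━━━━━━━━━
━━━━━━━━━━━━━━━━━━━━━━━━━━━━┓           ┃ CircuitBoa
erminal                     ┃           ┠───────────
────────────────────────────┨           ┃   0 1 2 3 
w-r--r--  1 user group    21┃           ┃0  [R]     
wxr-xr-x  1 user group    46┃           ┃           
w-r--r--  1 user group    43┃           ┃1   C   · ─
wxr-xr-x  1 user group    19┃           ┃        │  
w-r--r--  1 user group    48┃           ┃2       ·  
echo "done"                 ┃           ┃           
ne                          ┃           ┃3          
echo hello                  ┃           ┃           
llo                         ┃           ┃4          
█                           ┃           ┃Cursor: (0,
━━━━━━━━━━━━━━━━━━━━━━━━━━━━┛           ┃           
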